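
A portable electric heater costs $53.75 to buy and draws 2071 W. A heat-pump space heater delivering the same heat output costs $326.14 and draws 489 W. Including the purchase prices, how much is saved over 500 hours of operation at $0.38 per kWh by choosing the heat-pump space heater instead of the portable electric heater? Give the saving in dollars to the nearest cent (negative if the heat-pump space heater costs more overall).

$28.19

portable electric heater: $53.75 + (2071/1000) kW × 500 h × $0.38 = $53.75 + $393.49 = $447.24
heat-pump space heater: $326.14 + (489/1000) kW × 500 h × $0.38 = $326.14 + $92.91 = $419.05
Saving = $447.24 − $419.05 = $28.19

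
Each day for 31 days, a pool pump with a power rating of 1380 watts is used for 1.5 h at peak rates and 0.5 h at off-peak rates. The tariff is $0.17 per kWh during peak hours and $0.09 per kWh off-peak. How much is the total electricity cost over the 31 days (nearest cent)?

$12.83

Peak energy = 1.38 kW × 1.5 h × 31 = 64.17 kWh
Off-peak energy = 1.38 kW × 0.5 h × 31 = 21.39 kWh
Cost = 64.17 × $0.17 + 21.39 × $0.09 = $10.9089 + $1.9251 = $12.83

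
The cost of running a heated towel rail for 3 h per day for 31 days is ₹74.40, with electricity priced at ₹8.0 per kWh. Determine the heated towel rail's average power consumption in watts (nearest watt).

100 W

Energy = ₹74.40 ÷ ₹8.0/kWh = 9.3 kWh
Runtime = 3 h/day × 31 days = 93 h
Power = 9.3 kWh ÷ 93 h = 0.1 kW = 100 W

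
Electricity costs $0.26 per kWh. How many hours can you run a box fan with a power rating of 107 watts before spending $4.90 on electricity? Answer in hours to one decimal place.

176.1 h

Energy available = $4.90 ÷ $0.26/kWh = 18.8462 kWh
Hours = 18.8462 kWh ÷ 0.107 kW = 176.1 h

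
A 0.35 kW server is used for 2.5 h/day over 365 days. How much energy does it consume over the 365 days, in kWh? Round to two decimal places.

Runtime = 2.5 h/day × 365 days = 912.5 h
Energy = 0.35 kW × 912.5 h = 319.375 kWh ≈ 319.38 kWh

319.38 kWh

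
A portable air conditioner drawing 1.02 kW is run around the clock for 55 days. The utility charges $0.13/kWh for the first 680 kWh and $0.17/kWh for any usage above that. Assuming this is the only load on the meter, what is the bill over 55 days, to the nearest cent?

Runtime = 24 h × 55 = 1320 h
Energy = 1.02 kW × 1320 h = 1346.4 kWh
Tier 1 (0–680 kWh): 680 × $0.13 = $88.4
Above 680 kWh: 666.4 × $0.17 = $113.288
Bill = $201.69

$201.69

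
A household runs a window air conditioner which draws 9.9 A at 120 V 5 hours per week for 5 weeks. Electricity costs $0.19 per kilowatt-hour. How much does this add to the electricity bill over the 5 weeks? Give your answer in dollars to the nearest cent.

$5.64

Power = 9.9 A × 120 V = 1188 W = 1.188 kW
Runtime = 5 h/week × 5 weeks = 25 h
Energy = 1.188 kW × 25 h = 29.7 kWh
Cost = 29.7 kWh × $0.19/kWh = $5.64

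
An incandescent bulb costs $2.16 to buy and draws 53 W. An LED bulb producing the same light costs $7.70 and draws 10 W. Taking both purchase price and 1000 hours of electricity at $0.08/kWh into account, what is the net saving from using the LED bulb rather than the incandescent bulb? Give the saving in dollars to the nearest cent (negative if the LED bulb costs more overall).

-$2.10

incandescent bulb: $2.16 + (53/1000) kW × 1000 h × $0.08 = $2.16 + $4.24 = $6.4
LED bulb: $7.70 + (10/1000) kW × 1000 h × $0.08 = $7.70 + $0.8 = $8.5
Saving = $6.4 − $8.5 = −$2.1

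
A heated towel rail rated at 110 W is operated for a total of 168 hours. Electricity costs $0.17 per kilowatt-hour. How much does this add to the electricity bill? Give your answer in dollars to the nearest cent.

$3.14

Energy = 0.11 kW × 168 h = 18.48 kWh
Cost = 18.48 kWh × $0.17/kWh = $3.14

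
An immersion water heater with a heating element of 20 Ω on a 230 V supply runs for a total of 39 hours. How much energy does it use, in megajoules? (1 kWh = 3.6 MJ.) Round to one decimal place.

Power = V²/R = 230²/20 = 2645 W = 2.645 kW
Energy = 2.645 kW × 39 h = 103.155 kWh
= 103.155 × 3.6 MJ = 371.4 MJ

371.4 MJ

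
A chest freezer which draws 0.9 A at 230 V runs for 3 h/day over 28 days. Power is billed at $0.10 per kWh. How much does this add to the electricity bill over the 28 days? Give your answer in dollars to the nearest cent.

Power = 0.9 A × 230 V = 207 W = 0.207 kW
Runtime = 3 h/day × 28 days = 84 h
Energy = 0.207 kW × 84 h = 17.388 kWh
Cost = 17.388 kWh × $0.10/kWh = $1.74

$1.74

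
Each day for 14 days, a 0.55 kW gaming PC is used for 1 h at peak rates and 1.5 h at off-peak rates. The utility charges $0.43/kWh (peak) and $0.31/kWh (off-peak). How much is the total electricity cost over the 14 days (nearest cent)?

Peak energy = 0.55 kW × 1 h × 14 = 7.7 kWh
Off-peak energy = 0.55 kW × 1.5 h × 14 = 11.55 kWh
Cost = 7.7 × $0.43 + 11.55 × $0.31 = $3.311 + $3.5805 = $6.89

$6.89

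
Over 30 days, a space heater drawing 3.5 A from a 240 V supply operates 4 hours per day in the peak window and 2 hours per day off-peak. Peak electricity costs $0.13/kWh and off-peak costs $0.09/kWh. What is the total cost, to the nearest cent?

Power = 3.5 A × 240 V = 840 W = 0.84 kW
Peak energy = 0.84 kW × 4 h × 30 = 100.8 kWh
Off-peak energy = 0.84 kW × 2 h × 30 = 50.4 kWh
Cost = 100.8 × $0.13 + 50.4 × $0.09 = $13.104 + $4.536 = $17.64

$17.64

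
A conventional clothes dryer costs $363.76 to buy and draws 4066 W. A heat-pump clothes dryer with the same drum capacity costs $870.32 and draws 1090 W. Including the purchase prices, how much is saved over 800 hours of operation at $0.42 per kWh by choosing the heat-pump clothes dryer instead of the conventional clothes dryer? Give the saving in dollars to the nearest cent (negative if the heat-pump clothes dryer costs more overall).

$493.38

conventional clothes dryer: $363.76 + (4066/1000) kW × 800 h × $0.42 = $363.76 + $1366.176 = $1729.936
heat-pump clothes dryer: $870.32 + (1090/1000) kW × 800 h × $0.42 = $870.32 + $366.24 = $1236.56
Saving = $1729.936 − $1236.56 = $493.376 → $493.38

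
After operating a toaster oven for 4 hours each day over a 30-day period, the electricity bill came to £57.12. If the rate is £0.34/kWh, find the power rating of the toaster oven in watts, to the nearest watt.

1400 W

Energy = £57.12 ÷ £0.34/kWh = 168 kWh
Runtime = 4 h/day × 30 days = 120 h
Power = 168 kWh ÷ 120 h = 1.4 kW = 1400 W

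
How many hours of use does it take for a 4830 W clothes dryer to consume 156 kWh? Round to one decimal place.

32.3 h

Hours = 156 kWh ÷ 4.83 kW = 32.3 h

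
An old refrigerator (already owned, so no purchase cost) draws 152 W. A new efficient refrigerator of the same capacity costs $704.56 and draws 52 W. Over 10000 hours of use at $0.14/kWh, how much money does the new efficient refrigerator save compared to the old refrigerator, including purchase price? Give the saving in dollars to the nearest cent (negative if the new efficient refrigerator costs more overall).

old refrigerator: $0.00 + (152/1000) kW × 10000 h × $0.14 = $0.00 + $212.8 = $212.8
new efficient refrigerator: $704.56 + (52/1000) kW × 10000 h × $0.14 = $704.56 + $72.8 = $777.36
Saving = $212.8 − $777.36 = −$564.56

-$564.56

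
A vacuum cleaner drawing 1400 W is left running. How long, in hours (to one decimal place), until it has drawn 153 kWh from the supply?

Hours = 153 kWh ÷ 1.4 kW = 109.3 h

109.3 h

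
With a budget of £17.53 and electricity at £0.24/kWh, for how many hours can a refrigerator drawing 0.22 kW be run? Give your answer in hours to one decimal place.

Energy available = £17.53 ÷ £0.24/kWh = 73.0417 kWh
Hours = 73.0417 kWh ÷ 0.22 kW = 332.0 h

332.0 h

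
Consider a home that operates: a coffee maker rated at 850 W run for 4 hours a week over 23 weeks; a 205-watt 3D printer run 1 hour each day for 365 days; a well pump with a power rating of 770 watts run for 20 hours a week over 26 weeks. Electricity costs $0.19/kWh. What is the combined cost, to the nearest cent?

$105.15

coffee maker: Runtime = 4 h/week × 23 weeks = 92 h
coffee maker: 0.85 kW × 92 h = 78.2 kWh
3D printer: Runtime = 1 h/day × 365 days = 365 h
3D printer: 0.205 kW × 365 h = 74.825 kWh
well pump: Runtime = 20 h/week × 26 weeks = 520 h
well pump: 0.77 kW × 520 h = 400.4 kWh
Total energy = 553.425 kWh
Cost = 553.425 × $0.19 = $105.15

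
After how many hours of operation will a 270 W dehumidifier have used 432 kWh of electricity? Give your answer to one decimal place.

1600.0 h

Hours = 432 kWh ÷ 0.27 kW = 1600.0 h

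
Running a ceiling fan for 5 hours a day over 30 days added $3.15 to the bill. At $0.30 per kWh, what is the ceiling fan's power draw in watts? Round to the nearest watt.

70 W

Energy = $3.15 ÷ $0.30/kWh = 10.5 kWh
Runtime = 5 h/day × 30 days = 150 h
Power = 10.5 kWh ÷ 150 h = 0.07 kW = 70 W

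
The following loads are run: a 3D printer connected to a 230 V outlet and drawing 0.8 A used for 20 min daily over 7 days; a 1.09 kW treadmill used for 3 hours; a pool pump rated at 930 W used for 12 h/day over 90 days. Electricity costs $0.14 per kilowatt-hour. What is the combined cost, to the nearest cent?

3D printer: Power = 0.8 A × 230 V = 184 W = 0.184 kW
3D printer: Runtime = 20 min × 7 = 140 min = 2.333333… h
3D printer: 0.184 kW × 2.333333… h = 0.429333… kWh
treadmill: 1.09 kW × 3 h = 3.27 kWh
pool pump: Runtime = 12 h/day × 90 days = 1080 h
pool pump: 0.93 kW × 1080 h = 1004.4 kWh
Total energy = 1008.099333… kWh
Cost = 1008.099333… × $0.14 = $141.13

$141.13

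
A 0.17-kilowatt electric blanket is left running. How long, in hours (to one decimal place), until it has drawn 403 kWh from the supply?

Hours = 403 kWh ÷ 0.17 kW = 2370.6 h

2370.6 h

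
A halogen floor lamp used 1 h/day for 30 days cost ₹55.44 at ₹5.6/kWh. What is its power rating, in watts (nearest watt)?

330 W

Energy = ₹55.44 ÷ ₹5.6/kWh = 9.9 kWh
Runtime = 1 h/day × 30 days = 30 h
Power = 9.9 kWh ÷ 30 h = 0.33 kW = 330 W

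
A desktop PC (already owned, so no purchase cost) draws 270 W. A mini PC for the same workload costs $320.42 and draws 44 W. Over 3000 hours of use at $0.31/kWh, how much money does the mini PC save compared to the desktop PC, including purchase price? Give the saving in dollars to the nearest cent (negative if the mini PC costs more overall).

-$110.24

desktop PC: $0.00 + (270/1000) kW × 3000 h × $0.31 = $0.00 + $251.1 = $251.1
mini PC: $320.42 + (44/1000) kW × 3000 h × $0.31 = $320.42 + $40.92 = $361.34
Saving = $251.1 − $361.34 = −$110.24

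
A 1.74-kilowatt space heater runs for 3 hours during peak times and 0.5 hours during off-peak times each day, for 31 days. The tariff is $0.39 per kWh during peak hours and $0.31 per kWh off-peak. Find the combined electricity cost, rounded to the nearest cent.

$71.47

Peak energy = 1.74 kW × 3 h × 31 = 161.82 kWh
Off-peak energy = 1.74 kW × 0.5 h × 31 = 26.97 kWh
Cost = 161.82 × $0.39 + 26.97 × $0.31 = $63.1098 + $8.3607 = $71.47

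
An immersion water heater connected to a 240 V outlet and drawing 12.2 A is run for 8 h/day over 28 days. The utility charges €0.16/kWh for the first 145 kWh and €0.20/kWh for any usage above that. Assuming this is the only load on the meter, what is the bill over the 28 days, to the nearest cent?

Power = 12.2 A × 240 V = 2928 W = 2.928 kW
Runtime = 8 h/day × 28 days = 224 h
Energy = 2.928 kW × 224 h = 655.872 kWh
Tier 1 (0–145 kWh): 145 × €0.16 = €23.2
Above 145 kWh: 510.872 × €0.20 = €102.1744
Bill = €125.37

€125.37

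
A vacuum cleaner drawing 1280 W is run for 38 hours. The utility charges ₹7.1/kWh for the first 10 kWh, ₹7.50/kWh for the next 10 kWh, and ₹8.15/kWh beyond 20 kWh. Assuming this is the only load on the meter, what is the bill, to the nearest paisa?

₹379.42

Energy = 1.28 kW × 38 h = 48.64 kWh
Tier 1 (0–10 kWh): 10 × ₹7.1 = ₹71
Tier 2 (10–20 kWh): 10 × ₹7.50 = ₹75
Above 20 kWh: 28.64 × ₹8.15 = ₹233.416
Bill = ₹379.42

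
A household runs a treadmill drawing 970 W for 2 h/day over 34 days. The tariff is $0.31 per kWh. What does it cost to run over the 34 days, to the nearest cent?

Runtime = 2 h/day × 34 days = 68 h
Energy = 0.97 kW × 68 h = 65.96 kWh
Cost = 65.96 kWh × $0.31/kWh = $20.45

$20.45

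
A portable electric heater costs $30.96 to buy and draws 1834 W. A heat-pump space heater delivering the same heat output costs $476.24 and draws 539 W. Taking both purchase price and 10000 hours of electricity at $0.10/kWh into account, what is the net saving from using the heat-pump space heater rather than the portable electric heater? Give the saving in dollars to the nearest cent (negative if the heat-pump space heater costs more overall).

$849.72

portable electric heater: $30.96 + (1834/1000) kW × 10000 h × $0.10 = $30.96 + $1834 = $1864.96
heat-pump space heater: $476.24 + (539/1000) kW × 10000 h × $0.10 = $476.24 + $539 = $1015.24
Saving = $1864.96 − $1015.24 = $849.72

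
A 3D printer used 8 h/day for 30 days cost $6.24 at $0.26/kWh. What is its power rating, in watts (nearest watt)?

Energy = $6.24 ÷ $0.26/kWh = 24 kWh
Runtime = 8 h/day × 30 days = 240 h
Power = 24 kWh ÷ 240 h = 0.1 kW = 100 W

100 W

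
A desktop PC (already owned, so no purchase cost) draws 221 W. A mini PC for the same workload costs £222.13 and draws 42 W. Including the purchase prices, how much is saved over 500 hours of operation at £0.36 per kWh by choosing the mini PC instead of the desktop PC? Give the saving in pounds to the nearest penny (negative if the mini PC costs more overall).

desktop PC: £0.00 + (221/1000) kW × 500 h × £0.36 = £0.00 + £39.78 = £39.78
mini PC: £222.13 + (42/1000) kW × 500 h × £0.36 = £222.13 + £7.56 = £229.69
Saving = £39.78 − £229.69 = −£189.91

-£189.91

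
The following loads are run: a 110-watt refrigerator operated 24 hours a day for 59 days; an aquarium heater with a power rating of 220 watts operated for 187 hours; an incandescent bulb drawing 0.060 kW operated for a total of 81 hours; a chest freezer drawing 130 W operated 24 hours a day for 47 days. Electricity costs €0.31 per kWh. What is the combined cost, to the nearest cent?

€108.00

refrigerator: Runtime = 24 h × 59 = 1416 h
refrigerator: 0.11 kW × 1416 h = 155.76 kWh
aquarium heater: 0.22 kW × 187 h = 41.14 kWh
incandescent bulb: 0.06 kW × 81 h = 4.86 kWh
chest freezer: Runtime = 24 h × 47 = 1128 h
chest freezer: 0.13 kW × 1128 h = 146.64 kWh
Total energy = 348.4 kWh
Cost = 348.4 × €0.31 = €108.00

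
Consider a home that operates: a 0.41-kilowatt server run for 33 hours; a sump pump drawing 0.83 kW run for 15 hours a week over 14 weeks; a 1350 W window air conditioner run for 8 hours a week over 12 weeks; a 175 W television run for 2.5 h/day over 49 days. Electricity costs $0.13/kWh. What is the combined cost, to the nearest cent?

$44.05

server: 0.41 kW × 33 h = 13.53 kWh
sump pump: Runtime = 15 h/week × 14 weeks = 210 h
sump pump: 0.83 kW × 210 h = 174.3 kWh
window air conditioner: Runtime = 8 h/week × 12 weeks = 96 h
window air conditioner: 1.35 kW × 96 h = 129.6 kWh
television: Runtime = 2.5 h/day × 49 days = 122.5 h
television: 0.175 kW × 122.5 h = 21.4375 kWh
Total energy = 338.8675 kWh
Cost = 338.8675 × $0.13 = $44.05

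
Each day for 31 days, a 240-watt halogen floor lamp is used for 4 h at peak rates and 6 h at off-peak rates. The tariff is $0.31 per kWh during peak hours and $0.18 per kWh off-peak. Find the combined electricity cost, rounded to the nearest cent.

$17.26

Peak energy = 0.24 kW × 4 h × 31 = 29.76 kWh
Off-peak energy = 0.24 kW × 6 h × 31 = 44.64 kWh
Cost = 29.76 × $0.31 + 44.64 × $0.18 = $9.2256 + $8.0352 = $17.26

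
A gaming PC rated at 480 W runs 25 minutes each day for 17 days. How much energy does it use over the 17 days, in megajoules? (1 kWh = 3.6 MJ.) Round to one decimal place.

12.2 MJ

Runtime = 25 min × 17 = 425 min = 7.083333… h
Energy = 0.48 kW × 7.083333… h = 3.4 kWh
= 3.4 × 3.6 MJ = 12.2 MJ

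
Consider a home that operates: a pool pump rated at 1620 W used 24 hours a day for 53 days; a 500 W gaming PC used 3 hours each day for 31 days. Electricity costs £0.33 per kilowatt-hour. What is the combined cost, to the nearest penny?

£695.36

pool pump: Runtime = 24 h × 53 = 1272 h
pool pump: 1.62 kW × 1272 h = 2060.64 kWh
gaming PC: Runtime = 3 h/day × 31 days = 93 h
gaming PC: 0.5 kW × 93 h = 46.5 kWh
Total energy = 2107.14 kWh
Cost = 2107.14 × £0.33 = £695.36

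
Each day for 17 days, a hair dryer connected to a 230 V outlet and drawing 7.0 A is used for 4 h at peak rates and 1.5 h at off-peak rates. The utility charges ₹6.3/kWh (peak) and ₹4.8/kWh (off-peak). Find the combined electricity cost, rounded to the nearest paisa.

Power = 7.0 A × 230 V = 1610 W = 1.61 kW
Peak energy = 1.61 kW × 4 h × 17 = 109.48 kWh
Off-peak energy = 1.61 kW × 1.5 h × 17 = 41.055 kWh
Cost = 109.48 × ₹6.3 + 41.055 × ₹4.8 = ₹689.724 + ₹197.064 = ₹886.79

₹886.79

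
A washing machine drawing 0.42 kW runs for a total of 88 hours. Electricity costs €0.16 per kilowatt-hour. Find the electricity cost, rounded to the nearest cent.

Energy = 0.42 kW × 88 h = 36.96 kWh
Cost = 36.96 kWh × €0.16/kWh = €5.91

€5.91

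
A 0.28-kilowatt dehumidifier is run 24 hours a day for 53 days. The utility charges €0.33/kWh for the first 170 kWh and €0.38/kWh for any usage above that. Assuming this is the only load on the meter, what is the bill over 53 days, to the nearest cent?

€126.84

Runtime = 24 h × 53 = 1272 h
Energy = 0.28 kW × 1272 h = 356.16 kWh
Tier 1 (0–170 kWh): 170 × €0.33 = €56.1
Above 170 kWh: 186.16 × €0.38 = €70.7408
Bill = €126.84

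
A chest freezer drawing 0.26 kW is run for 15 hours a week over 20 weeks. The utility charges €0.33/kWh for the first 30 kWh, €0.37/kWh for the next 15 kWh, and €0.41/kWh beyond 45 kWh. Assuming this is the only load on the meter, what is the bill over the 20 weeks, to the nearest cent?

Runtime = 15 h/week × 20 weeks = 300 h
Energy = 0.26 kW × 300 h = 78 kWh
Tier 1 (0–30 kWh): 30 × €0.33 = €9.9
Tier 2 (30–45 kWh): 15 × €0.37 = €5.55
Above 45 kWh: 33 × €0.41 = €13.53
Bill = €28.98

€28.98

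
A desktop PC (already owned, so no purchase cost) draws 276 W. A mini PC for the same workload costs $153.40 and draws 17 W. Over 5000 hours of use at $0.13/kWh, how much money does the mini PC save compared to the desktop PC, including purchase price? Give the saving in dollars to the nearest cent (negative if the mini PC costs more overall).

desktop PC: $0.00 + (276/1000) kW × 5000 h × $0.13 = $0.00 + $179.4 = $179.4
mini PC: $153.40 + (17/1000) kW × 5000 h × $0.13 = $153.40 + $11.05 = $164.45
Saving = $179.4 − $164.45 = $14.95

$14.95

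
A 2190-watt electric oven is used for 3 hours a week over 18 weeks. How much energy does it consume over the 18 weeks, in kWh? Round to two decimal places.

Runtime = 3 h/week × 18 weeks = 54 h
Energy = 2.19 kW × 54 h = 118.26 kWh

118.26 kWh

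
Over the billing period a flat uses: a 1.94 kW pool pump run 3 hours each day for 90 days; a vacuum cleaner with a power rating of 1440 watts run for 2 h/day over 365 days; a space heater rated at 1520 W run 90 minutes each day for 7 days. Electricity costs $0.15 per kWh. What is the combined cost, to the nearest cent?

$238.64

pool pump: Runtime = 3 h/day × 90 days = 270 h
pool pump: 1.94 kW × 270 h = 523.8 kWh
vacuum cleaner: Runtime = 2 h/day × 365 days = 730 h
vacuum cleaner: 1.44 kW × 730 h = 1051.2 kWh
space heater: Runtime = 90 min × 7 = 630 min = 10.5 h
space heater: 1.52 kW × 10.5 h = 15.96 kWh
Total energy = 1590.96 kWh
Cost = 1590.96 × $0.15 = $238.64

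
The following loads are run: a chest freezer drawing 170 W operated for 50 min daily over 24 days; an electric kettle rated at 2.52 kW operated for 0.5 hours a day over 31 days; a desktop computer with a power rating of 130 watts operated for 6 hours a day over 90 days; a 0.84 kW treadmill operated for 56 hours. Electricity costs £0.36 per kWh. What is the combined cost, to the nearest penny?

£57.49

chest freezer: Runtime = 50 min × 24 = 1200 min = 20 h
chest freezer: 0.17 kW × 20 h = 3.4 kWh
electric kettle: Runtime = 0.5 h/day × 31 days = 15.5 h
electric kettle: 2.52 kW × 15.5 h = 39.06 kWh
desktop computer: Runtime = 6 h/day × 90 days = 540 h
desktop computer: 0.13 kW × 540 h = 70.2 kWh
treadmill: 0.84 kW × 56 h = 47.04 kWh
Total energy = 159.7 kWh
Cost = 159.7 × £0.36 = £57.49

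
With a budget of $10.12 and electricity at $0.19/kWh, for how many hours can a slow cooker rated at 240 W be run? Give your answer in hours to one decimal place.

221.9 h

Energy available = $10.12 ÷ $0.19/kWh = 53.2632 kWh
Hours = 53.2632 kWh ÷ 0.24 kW = 221.9 h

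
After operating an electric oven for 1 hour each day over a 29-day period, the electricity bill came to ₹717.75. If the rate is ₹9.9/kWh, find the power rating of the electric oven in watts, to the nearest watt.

2500 W

Energy = ₹717.75 ÷ ₹9.9/kWh = 72.5 kWh
Runtime = 1 h/day × 29 days = 29 h
Power = 72.5 kWh ÷ 29 h = 2.5 kW = 2500 W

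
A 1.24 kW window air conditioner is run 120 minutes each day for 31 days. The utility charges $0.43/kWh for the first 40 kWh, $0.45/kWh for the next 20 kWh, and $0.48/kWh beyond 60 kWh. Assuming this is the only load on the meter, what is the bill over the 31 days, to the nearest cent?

Runtime = 120 min × 31 = 3720 min = 62 h
Energy = 1.24 kW × 62 h = 76.88 kWh
Tier 1 (0–40 kWh): 40 × $0.43 = $17.2
Tier 2 (40–60 kWh): 20 × $0.45 = $9
Above 60 kWh: 16.88 × $0.48 = $8.1024
Bill = $34.30

$34.30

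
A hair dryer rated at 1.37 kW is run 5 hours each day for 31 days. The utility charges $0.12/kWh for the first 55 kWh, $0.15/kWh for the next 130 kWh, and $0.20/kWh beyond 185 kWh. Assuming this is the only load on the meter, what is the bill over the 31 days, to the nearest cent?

Runtime = 5 h/day × 31 days = 155 h
Energy = 1.37 kW × 155 h = 212.35 kWh
Tier 1 (0–55 kWh): 55 × $0.12 = $6.6
Tier 2 (55–185 kWh): 130 × $0.15 = $19.5
Above 185 kWh: 27.35 × $0.20 = $5.47
Bill = $31.57

$31.57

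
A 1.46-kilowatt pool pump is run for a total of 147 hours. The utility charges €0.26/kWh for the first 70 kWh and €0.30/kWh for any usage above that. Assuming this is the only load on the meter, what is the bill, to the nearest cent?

Energy = 1.46 kW × 147 h = 214.62 kWh
Tier 1 (0–70 kWh): 70 × €0.26 = €18.2
Above 70 kWh: 144.62 × €0.30 = €43.386
Bill = €61.59

€61.59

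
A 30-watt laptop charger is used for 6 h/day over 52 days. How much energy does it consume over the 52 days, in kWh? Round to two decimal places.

9.36 kWh

Runtime = 6 h/day × 52 days = 312 h
Energy = 0.03 kW × 312 h = 9.36 kWh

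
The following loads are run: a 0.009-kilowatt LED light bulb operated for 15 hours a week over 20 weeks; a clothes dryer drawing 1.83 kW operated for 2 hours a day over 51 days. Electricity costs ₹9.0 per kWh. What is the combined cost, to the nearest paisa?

LED light bulb: Runtime = 15 h/week × 20 weeks = 300 h
LED light bulb: 0.009 kW × 300 h = 2.7 kWh
clothes dryer: Runtime = 2 h/day × 51 days = 102 h
clothes dryer: 1.83 kW × 102 h = 186.66 kWh
Total energy = 189.36 kWh
Cost = 189.36 × ₹9.0 = ₹1704.24

₹1704.24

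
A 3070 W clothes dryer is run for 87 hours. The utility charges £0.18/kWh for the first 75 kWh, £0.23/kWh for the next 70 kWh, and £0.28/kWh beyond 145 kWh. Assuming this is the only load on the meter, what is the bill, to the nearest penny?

Energy = 3.07 kW × 87 h = 267.09 kWh
Tier 1 (0–75 kWh): 75 × £0.18 = £13.5
Tier 2 (75–145 kWh): 70 × £0.23 = £16.1
Above 145 kWh: 122.09 × £0.28 = £34.1852
Bill = £63.79

£63.79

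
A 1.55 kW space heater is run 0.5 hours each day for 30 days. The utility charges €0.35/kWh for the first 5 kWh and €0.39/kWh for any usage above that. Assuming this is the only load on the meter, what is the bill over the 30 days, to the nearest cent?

Runtime = 0.5 h/day × 30 days = 15 h
Energy = 1.55 kW × 15 h = 23.25 kWh
Tier 1 (0–5 kWh): 5 × €0.35 = €1.75
Above 5 kWh: 18.25 × €0.39 = €7.1175
Bill = €8.87

€8.87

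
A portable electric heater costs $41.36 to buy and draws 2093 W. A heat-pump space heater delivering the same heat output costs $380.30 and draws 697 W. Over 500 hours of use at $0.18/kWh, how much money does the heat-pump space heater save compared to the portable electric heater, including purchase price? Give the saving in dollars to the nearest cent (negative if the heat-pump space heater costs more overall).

portable electric heater: $41.36 + (2093/1000) kW × 500 h × $0.18 = $41.36 + $188.37 = $229.73
heat-pump space heater: $380.30 + (697/1000) kW × 500 h × $0.18 = $380.30 + $62.73 = $443.03
Saving = $229.73 − $443.03 = −$213.3

-$213.30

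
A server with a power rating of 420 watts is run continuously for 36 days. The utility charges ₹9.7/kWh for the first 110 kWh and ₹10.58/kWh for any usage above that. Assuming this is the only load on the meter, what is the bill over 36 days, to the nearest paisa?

₹3742.47

Runtime = 24 h × 36 = 864 h
Energy = 0.42 kW × 864 h = 362.88 kWh
Tier 1 (0–110 kWh): 110 × ₹9.7 = ₹1067
Above 110 kWh: 252.88 × ₹10.58 = ₹2675.4704
Bill = ₹3742.47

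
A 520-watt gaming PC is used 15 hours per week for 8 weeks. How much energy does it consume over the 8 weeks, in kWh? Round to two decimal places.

Runtime = 15 h/week × 8 weeks = 120 h
Energy = 0.52 kW × 120 h = 62.4 kWh

62.40 kWh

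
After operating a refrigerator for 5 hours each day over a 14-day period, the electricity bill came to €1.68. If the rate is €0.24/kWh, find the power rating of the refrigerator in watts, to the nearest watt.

100 W

Energy = €1.68 ÷ €0.24/kWh = 7 kWh
Runtime = 5 h/day × 14 days = 70 h
Power = 7 kWh ÷ 70 h = 0.1 kW = 100 W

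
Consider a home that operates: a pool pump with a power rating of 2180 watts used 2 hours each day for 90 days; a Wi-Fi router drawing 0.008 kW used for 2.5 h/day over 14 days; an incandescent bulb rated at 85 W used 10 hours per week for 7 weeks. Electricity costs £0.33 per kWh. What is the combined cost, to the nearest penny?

pool pump: Runtime = 2 h/day × 90 days = 180 h
pool pump: 2.18 kW × 180 h = 392.4 kWh
Wi-Fi router: Runtime = 2.5 h/day × 14 days = 35 h
Wi-Fi router: 0.008 kW × 35 h = 0.28 kWh
incandescent bulb: Runtime = 10 h/week × 7 weeks = 70 h
incandescent bulb: 0.085 kW × 70 h = 5.95 kWh
Total energy = 398.63 kWh
Cost = 398.63 × £0.33 = £131.55

£131.55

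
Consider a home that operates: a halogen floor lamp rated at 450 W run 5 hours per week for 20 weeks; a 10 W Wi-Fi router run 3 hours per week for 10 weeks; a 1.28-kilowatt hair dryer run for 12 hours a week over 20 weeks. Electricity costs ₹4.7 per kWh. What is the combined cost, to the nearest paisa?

₹1656.75

halogen floor lamp: Runtime = 5 h/week × 20 weeks = 100 h
halogen floor lamp: 0.45 kW × 100 h = 45 kWh
Wi-Fi router: Runtime = 3 h/week × 10 weeks = 30 h
Wi-Fi router: 0.01 kW × 30 h = 0.3 kWh
hair dryer: Runtime = 12 h/week × 20 weeks = 240 h
hair dryer: 1.28 kW × 240 h = 307.2 kWh
Total energy = 352.5 kWh
Cost = 352.5 × ₹4.7 = ₹1656.75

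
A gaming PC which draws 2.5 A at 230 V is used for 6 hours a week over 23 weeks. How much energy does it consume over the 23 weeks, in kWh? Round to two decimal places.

79.35 kWh

Power = 2.5 A × 230 V = 575 W = 0.575 kW
Runtime = 6 h/week × 23 weeks = 138 h
Energy = 0.575 kW × 138 h = 79.35 kWh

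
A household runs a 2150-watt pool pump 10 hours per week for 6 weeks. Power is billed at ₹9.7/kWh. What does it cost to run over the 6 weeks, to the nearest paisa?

₹1251.30

Runtime = 10 h/week × 6 weeks = 60 h
Energy = 2.15 kW × 60 h = 129 kWh
Cost = 129 kWh × ₹9.7/kWh = ₹1251.30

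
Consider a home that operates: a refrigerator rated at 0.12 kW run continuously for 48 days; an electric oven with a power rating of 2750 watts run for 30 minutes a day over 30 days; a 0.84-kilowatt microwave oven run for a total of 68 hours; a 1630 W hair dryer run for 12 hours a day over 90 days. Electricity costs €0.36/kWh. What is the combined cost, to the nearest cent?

refrigerator: Runtime = 24 h × 48 = 1152 h
refrigerator: 0.12 kW × 1152 h = 138.24 kWh
electric oven: Runtime = 30 min × 30 = 900 min = 15 h
electric oven: 2.75 kW × 15 h = 41.25 kWh
microwave oven: 0.84 kW × 68 h = 57.12 kWh
hair dryer: Runtime = 12 h/day × 90 days = 1080 h
hair dryer: 1.63 kW × 1080 h = 1760.4 kWh
Total energy = 1997.01 kWh
Cost = 1997.01 × €0.36 = €718.92

€718.92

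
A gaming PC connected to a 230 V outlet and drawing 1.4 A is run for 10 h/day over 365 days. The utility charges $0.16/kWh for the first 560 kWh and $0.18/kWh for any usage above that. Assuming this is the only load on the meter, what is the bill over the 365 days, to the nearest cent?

Power = 1.4 A × 230 V = 322 W = 0.322 kW
Runtime = 10 h/day × 365 days = 3650 h
Energy = 0.322 kW × 3650 h = 1175.3 kWh
Tier 1 (0–560 kWh): 560 × $0.16 = $89.6
Above 560 kWh: 615.3 × $0.18 = $110.754
Bill = $200.35

$200.35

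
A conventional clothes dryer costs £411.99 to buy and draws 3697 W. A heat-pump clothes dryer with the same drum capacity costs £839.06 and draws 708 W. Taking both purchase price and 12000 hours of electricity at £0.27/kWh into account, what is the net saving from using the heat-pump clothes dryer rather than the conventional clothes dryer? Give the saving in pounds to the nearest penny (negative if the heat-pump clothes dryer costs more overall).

£9257.29

conventional clothes dryer: £411.99 + (3697/1000) kW × 12000 h × £0.27 = £411.99 + £11978.28 = £12390.27
heat-pump clothes dryer: £839.06 + (708/1000) kW × 12000 h × £0.27 = £839.06 + £2293.92 = £3132.98
Saving = £12390.27 − £3132.98 = £9257.29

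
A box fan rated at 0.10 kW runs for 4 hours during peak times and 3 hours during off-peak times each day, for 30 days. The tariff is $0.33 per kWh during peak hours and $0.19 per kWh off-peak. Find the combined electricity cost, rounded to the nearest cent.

Peak energy = 0.1 kW × 4 h × 30 = 12 kWh
Off-peak energy = 0.1 kW × 3 h × 30 = 9 kWh
Cost = 12 × $0.33 + 9 × $0.19 = $3.96 + $1.71 = $5.67

$5.67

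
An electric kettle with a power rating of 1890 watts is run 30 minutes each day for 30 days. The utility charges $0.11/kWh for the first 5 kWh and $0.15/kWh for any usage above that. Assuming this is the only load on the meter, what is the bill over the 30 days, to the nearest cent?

$4.05

Runtime = 30 min × 30 = 900 min = 15 h
Energy = 1.89 kW × 15 h = 28.35 kWh
Tier 1 (0–5 kWh): 5 × $0.11 = $0.55
Above 5 kWh: 23.35 × $0.15 = $3.5025
Bill = $4.05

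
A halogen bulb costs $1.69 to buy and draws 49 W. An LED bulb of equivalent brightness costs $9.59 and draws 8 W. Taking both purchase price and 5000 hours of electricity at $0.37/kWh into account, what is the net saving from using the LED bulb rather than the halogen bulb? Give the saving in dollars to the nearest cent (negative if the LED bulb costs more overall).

$67.95

halogen bulb: $1.69 + (49/1000) kW × 5000 h × $0.37 = $1.69 + $90.65 = $92.34
LED bulb: $9.59 + (8/1000) kW × 5000 h × $0.37 = $9.59 + $14.8 = $24.39
Saving = $92.34 − $24.39 = $67.95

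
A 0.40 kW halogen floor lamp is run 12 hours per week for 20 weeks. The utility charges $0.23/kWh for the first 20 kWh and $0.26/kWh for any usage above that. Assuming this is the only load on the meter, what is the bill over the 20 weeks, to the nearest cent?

$24.36

Runtime = 12 h/week × 20 weeks = 240 h
Energy = 0.4 kW × 240 h = 96 kWh
Tier 1 (0–20 kWh): 20 × $0.23 = $4.6
Above 20 kWh: 76 × $0.26 = $19.76
Bill = $24.36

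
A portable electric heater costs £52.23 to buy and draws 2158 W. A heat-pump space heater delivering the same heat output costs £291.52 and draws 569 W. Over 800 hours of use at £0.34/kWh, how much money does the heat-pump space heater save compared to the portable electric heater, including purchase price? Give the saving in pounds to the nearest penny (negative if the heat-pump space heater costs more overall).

portable electric heater: £52.23 + (2158/1000) kW × 800 h × £0.34 = £52.23 + £586.976 = £639.206
heat-pump space heater: £291.52 + (569/1000) kW × 800 h × £0.34 = £291.52 + £154.768 = £446.288
Saving = £639.206 − £446.288 = £192.918 → £192.92

£192.92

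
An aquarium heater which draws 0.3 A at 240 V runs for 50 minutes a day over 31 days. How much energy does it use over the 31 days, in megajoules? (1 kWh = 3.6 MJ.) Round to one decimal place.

Power = 0.3 A × 240 V = 72 W = 0.072 kW
Runtime = 50 min × 31 = 1550 min = 25.833333… h
Energy = 0.072 kW × 25.833333… h = 1.86 kWh
= 1.86 × 3.6 MJ = 6.7 MJ

6.7 MJ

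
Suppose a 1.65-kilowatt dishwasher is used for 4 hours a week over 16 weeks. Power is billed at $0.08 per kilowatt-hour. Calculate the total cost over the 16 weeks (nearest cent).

$8.45

Runtime = 4 h/week × 16 weeks = 64 h
Energy = 1.65 kW × 64 h = 105.6 kWh
Cost = 105.6 kWh × $0.08/kWh = $8.45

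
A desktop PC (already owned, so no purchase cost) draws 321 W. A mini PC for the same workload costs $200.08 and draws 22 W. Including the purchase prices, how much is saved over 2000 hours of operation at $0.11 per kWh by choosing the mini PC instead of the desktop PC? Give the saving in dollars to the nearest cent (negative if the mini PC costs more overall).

-$134.30

desktop PC: $0.00 + (321/1000) kW × 2000 h × $0.11 = $0.00 + $70.62 = $70.62
mini PC: $200.08 + (22/1000) kW × 2000 h × $0.11 = $200.08 + $4.84 = $204.92
Saving = $70.62 − $204.92 = −$134.3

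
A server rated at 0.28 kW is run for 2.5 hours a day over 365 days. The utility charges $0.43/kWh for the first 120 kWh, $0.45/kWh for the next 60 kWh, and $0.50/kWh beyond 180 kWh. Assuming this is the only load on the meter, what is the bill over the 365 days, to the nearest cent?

$116.35

Runtime = 2.5 h/day × 365 days = 912.5 h
Energy = 0.28 kW × 912.5 h = 255.5 kWh
Tier 1 (0–120 kWh): 120 × $0.43 = $51.6
Tier 2 (120–180 kWh): 60 × $0.45 = $27
Above 180 kWh: 75.5 × $0.50 = $37.75
Bill = $116.35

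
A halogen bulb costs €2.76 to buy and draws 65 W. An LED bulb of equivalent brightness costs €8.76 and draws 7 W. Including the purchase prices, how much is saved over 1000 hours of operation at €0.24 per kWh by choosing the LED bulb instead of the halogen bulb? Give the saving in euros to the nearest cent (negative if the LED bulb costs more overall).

halogen bulb: €2.76 + (65/1000) kW × 1000 h × €0.24 = €2.76 + €15.6 = €18.36
LED bulb: €8.76 + (7/1000) kW × 1000 h × €0.24 = €8.76 + €1.68 = €10.44
Saving = €18.36 − €10.44 = €7.92

€7.92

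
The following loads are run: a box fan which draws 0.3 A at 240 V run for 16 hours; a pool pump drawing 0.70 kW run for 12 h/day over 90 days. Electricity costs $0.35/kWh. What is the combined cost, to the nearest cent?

$265.00

box fan: Power = 0.3 A × 240 V = 72 W = 0.072 kW
box fan: 0.072 kW × 16 h = 1.152 kWh
pool pump: Runtime = 12 h/day × 90 days = 1080 h
pool pump: 0.7 kW × 1080 h = 756 kWh
Total energy = 757.152 kWh
Cost = 757.152 × $0.35 = $265.00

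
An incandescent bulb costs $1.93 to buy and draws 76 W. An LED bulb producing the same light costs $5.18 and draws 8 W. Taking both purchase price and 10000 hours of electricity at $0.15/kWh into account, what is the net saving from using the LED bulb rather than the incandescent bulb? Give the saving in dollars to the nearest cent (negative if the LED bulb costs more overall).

incandescent bulb: $1.93 + (76/1000) kW × 10000 h × $0.15 = $1.93 + $114 = $115.93
LED bulb: $5.18 + (8/1000) kW × 10000 h × $0.15 = $5.18 + $12 = $17.18
Saving = $115.93 − $17.18 = $98.75

$98.75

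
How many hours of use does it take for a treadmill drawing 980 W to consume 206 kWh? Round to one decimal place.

Hours = 206 kWh ÷ 0.98 kW = 210.2 h

210.2 h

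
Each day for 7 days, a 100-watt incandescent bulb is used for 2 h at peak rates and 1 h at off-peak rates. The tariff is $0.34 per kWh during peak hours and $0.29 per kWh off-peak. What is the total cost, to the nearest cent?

$0.68

Peak energy = 0.1 kW × 2 h × 7 = 1.4 kWh
Off-peak energy = 0.1 kW × 1 h × 7 = 0.7 kWh
Cost = 1.4 × $0.34 + 0.7 × $0.29 = $0.476 + $0.203 = $0.68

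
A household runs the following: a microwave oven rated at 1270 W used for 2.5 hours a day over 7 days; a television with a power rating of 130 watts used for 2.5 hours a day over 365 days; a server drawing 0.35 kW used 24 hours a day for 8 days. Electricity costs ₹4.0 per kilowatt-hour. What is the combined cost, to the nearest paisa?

₹832.20

microwave oven: Runtime = 2.5 h/day × 7 days = 17.5 h
microwave oven: 1.27 kW × 17.5 h = 22.225 kWh
television: Runtime = 2.5 h/day × 365 days = 912.5 h
television: 0.13 kW × 912.5 h = 118.625 kWh
server: Runtime = 24 h × 8 = 192 h
server: 0.35 kW × 192 h = 67.2 kWh
Total energy = 208.05 kWh
Cost = 208.05 × ₹4.0 = ₹832.20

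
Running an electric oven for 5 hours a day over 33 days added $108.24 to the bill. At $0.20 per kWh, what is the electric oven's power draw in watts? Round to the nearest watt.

3280 W

Energy = $108.24 ÷ $0.20/kWh = 541.2 kWh
Runtime = 5 h/day × 33 days = 165 h
Power = 541.2 kWh ÷ 165 h = 3.28 kW = 3280 W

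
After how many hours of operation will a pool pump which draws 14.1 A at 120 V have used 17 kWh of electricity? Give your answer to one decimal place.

10.0 h

Power = 14.1 A × 120 V = 1692 W = 1.692 kW
Hours = 17 kWh ÷ 1.692 kW = 10.0 h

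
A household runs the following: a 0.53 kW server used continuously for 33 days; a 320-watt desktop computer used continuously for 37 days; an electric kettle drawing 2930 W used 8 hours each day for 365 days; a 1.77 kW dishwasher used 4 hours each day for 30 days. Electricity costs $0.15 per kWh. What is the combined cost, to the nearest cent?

server: Runtime = 24 h × 33 = 792 h
server: 0.53 kW × 792 h = 419.76 kWh
desktop computer: Runtime = 24 h × 37 = 888 h
desktop computer: 0.32 kW × 888 h = 284.16 kWh
electric kettle: Runtime = 8 h/day × 365 days = 2920 h
electric kettle: 2.93 kW × 2920 h = 8555.6 kWh
dishwasher: Runtime = 4 h/day × 30 days = 120 h
dishwasher: 1.77 kW × 120 h = 212.4 kWh
Total energy = 9471.92 kWh
Cost = 9471.92 × $0.15 = $1420.79

$1420.79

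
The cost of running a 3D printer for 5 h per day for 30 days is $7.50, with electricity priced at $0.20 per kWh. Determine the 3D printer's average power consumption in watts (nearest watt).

250 W

Energy = $7.50 ÷ $0.20/kWh = 37.5 kWh
Runtime = 5 h/day × 30 days = 150 h
Power = 37.5 kWh ÷ 150 h = 0.25 kW = 250 W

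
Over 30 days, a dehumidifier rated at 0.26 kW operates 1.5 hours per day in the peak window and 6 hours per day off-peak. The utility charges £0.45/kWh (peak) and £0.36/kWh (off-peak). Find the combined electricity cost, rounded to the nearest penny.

Peak energy = 0.26 kW × 1.5 h × 30 = 11.7 kWh
Off-peak energy = 0.26 kW × 6 h × 30 = 46.8 kWh
Cost = 11.7 × £0.45 + 46.8 × £0.36 = £5.265 + £16.848 = £22.11

£22.11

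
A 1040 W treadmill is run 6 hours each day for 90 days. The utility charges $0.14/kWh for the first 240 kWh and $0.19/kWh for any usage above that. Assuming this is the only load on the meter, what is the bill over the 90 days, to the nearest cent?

$94.70

Runtime = 6 h/day × 90 days = 540 h
Energy = 1.04 kW × 540 h = 561.6 kWh
Tier 1 (0–240 kWh): 240 × $0.14 = $33.6
Above 240 kWh: 321.6 × $0.19 = $61.104
Bill = $94.70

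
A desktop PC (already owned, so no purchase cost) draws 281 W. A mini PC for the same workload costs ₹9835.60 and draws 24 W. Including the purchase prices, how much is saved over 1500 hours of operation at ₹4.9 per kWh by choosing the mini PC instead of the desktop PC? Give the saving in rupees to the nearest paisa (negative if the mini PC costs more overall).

desktop PC: ₹0.00 + (281/1000) kW × 1500 h × ₹4.9 = ₹0.00 + ₹2065.35 = ₹2065.35
mini PC: ₹9835.60 + (24/1000) kW × 1500 h × ₹4.9 = ₹9835.60 + ₹176.4 = ₹10012
Saving = ₹2065.35 − ₹10012 = −₹7946.65

-₹7946.65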